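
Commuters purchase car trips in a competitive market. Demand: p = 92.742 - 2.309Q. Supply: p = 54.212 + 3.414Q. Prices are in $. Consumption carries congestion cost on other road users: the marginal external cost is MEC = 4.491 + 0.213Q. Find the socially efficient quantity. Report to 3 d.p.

Social marginal benefit = demand − MEC = 88.251 - 2.522Q.
Set SMB = MC: 88.251 - 2.522Q = 54.212 + 3.414Q → Q* = 5.7343.

Q* = 5.734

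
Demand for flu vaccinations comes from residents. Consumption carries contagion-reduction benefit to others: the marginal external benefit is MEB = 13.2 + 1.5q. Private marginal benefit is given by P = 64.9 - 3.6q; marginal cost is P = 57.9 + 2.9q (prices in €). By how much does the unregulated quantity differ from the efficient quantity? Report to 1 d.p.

Market equilibrium (private): 57.9 + 2.9q = 64.9 - 3.6q → q_m = 1.0769.
Social marginal benefit = demand + MEB = 78.1 - 2.1q.
Set SMB = MC: 78.1 - 2.1q = 57.9 + 2.9q → q* = 4.0400.
Gap = |1.0769 − 4.0400| = 2.9631.

3.0 units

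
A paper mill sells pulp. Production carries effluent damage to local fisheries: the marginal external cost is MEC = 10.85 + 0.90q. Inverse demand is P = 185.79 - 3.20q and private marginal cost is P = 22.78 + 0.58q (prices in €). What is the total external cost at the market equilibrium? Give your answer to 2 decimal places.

Market equilibrium (private): 22.78 + 0.58q = 185.79 - 3.20q → q_m = 43.1243.
Total external cost = ∫₀^{q_m} (10.85 + 0.90q) dq = 10.85×43.1243 + ½×0.90×43.1243² = 1304.7660.

€1304.77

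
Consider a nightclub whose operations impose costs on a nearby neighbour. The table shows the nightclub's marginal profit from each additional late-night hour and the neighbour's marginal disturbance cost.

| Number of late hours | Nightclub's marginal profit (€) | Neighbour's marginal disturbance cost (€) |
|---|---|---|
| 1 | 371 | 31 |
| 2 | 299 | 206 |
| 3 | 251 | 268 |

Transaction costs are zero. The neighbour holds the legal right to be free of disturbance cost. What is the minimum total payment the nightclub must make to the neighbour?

€237

Efficient level: marginal profit ≥ marginal disturbance cost through level 2, so k* = 2.
With the neighbour holding the right, the nightclub must at least compensate total damage at k*: 31 + 206 = 237.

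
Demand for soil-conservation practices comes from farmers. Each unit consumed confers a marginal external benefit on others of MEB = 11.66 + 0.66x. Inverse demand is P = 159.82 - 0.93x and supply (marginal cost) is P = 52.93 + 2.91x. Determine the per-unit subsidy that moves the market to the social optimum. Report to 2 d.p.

subsidy = 36.26 per unit

Social marginal benefit = demand + MEB = 171.48 - 0.27x.
Set SMB = MC: 171.48 - 0.27x = 52.93 + 2.91x → x* = 37.2799.
The Pigouvian subsidy equals MEB at x*: 11.66 + 0.66×37.2799 = 36.2647.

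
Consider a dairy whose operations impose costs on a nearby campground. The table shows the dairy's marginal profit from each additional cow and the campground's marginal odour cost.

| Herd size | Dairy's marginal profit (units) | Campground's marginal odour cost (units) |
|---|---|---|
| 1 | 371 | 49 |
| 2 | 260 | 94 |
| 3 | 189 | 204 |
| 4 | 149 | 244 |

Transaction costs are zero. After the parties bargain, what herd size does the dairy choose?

2

Bargaining reaches the level where marginal profit last exceeds marginal odour cost.
That holds through level 2 (260 ≥ 94) but not at 3 (189 < 204).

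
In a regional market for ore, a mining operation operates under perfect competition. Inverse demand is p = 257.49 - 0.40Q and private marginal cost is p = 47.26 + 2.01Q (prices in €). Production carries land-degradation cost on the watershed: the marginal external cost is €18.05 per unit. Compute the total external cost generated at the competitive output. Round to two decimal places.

Market equilibrium (private): 47.26 + 2.01Q = 257.49 - 0.40Q → Q_m = 87.2324.
Total external cost = MEC × Q_m = 18.05 × 87.2324 = 1574.5448.

€1574.54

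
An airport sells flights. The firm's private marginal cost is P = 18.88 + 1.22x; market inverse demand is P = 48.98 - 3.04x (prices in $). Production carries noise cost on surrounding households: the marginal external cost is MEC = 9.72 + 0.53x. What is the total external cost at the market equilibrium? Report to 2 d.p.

$81.91

Market equilibrium (private): 18.88 + 1.22x = 48.98 - 3.04x → x_m = 7.0657.
Total external cost = ∫₀^{x_m} (9.72 + 0.53x) dx = 9.72×7.0657 + ½×0.53×7.0657² = 81.9085.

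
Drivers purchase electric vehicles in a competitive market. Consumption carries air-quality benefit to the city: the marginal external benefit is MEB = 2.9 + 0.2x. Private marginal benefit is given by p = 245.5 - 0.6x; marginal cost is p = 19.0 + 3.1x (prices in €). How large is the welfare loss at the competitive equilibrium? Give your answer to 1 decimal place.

Market equilibrium (private): 19.0 + 3.1x = 245.5 - 0.6x → x_m = 61.2162.
Social marginal benefit = demand + MEB = 248.4 - 0.4x.
Set SMB = MC: 248.4 - 0.4x = 19.0 + 3.1x → x* = 65.5429.
The welfare-loss triangle has base |x_m − x*| and height MEB(x_m) (the vertical gap between SMB and MC is zero at x* and MEB at x_m).
DWL = ½ × 4.3267 × 15.1432 = 32.7600.

DWL = €32.8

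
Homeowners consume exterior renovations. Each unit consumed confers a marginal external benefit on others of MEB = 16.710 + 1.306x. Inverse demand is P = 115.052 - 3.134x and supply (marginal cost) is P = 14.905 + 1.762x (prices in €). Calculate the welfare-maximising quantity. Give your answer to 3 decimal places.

Social marginal benefit = demand + MEB = 131.762 - 1.828x.
Set SMB = MC: 131.762 - 1.828x = 14.905 + 1.762x → x* = 32.5507.

x* = 32.551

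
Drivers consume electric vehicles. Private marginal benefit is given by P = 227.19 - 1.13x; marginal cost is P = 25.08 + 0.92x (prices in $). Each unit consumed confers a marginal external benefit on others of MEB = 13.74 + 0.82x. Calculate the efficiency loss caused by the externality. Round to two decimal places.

Market equilibrium (private): 25.08 + 0.92x = 227.19 - 1.13x → x_m = 98.5902.
Social marginal benefit = demand + MEB = 240.93 - 0.31x.
Set SMB = MC: 240.93 - 0.31x = 25.08 + 0.92x → x* = 175.4878.
The loss is the area between SMB and MC from x* to x_m; with linear curves that's a triangle of height MEB(x_m).
DWL = ½ × 76.8976 × 94.5840 = 3636.6413.

DWL = $3636.64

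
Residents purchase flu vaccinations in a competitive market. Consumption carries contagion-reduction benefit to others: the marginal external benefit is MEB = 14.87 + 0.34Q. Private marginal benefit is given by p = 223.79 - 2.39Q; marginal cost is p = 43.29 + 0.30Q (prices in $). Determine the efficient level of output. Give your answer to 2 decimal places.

Social marginal benefit = demand + MEB = 238.66 - 2.05Q.
Set SMB = MC: 238.66 - 2.05Q = 43.29 + 0.30Q → Q* = 83.1362.

Q* = 83.14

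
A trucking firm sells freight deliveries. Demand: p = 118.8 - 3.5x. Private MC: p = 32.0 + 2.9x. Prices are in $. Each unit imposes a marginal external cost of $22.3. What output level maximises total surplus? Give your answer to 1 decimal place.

x* = 10.1

Social marginal cost = private MC + MEC = 54.3 + 2.9x.
Set SMC = demand: 54.3 + 2.9x = 118.8 - 3.5x → x* = 10.0781.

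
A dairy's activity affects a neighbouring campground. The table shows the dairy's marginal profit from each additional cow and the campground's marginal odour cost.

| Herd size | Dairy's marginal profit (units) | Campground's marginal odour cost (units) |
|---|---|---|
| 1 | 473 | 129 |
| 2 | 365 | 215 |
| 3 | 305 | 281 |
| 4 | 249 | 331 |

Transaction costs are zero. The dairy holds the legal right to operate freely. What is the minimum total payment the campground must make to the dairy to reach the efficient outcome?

249

Left alone the dairy would choose level 4 (marginal profit stays positive).
Efficient level: k* = 3 (marginal profit ≥ marginal odour cost through 3).
The campground must at least cover the dairy's forgone profit from cutting 4→3: 249 = 249.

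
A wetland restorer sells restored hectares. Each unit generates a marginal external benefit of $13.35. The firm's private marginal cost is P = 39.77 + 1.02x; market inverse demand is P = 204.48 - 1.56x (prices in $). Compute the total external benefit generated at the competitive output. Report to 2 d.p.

Market equilibrium (private): 39.77 + 1.02x = 204.48 - 1.56x → x_m = 63.8411.
Total external benefit = MEB × x_m = 13.35 × 63.8411 = 852.2787.

$852.28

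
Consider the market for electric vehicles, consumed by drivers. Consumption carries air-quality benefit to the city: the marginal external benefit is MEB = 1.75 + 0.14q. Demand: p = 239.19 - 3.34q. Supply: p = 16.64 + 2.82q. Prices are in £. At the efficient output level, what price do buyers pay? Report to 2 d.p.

Social marginal benefit = demand + MEB = 240.94 - 3.20q.
Set SMB = MC: 240.94 - 3.20q = 16.64 + 2.82q → q* = 37.2591.
Consumer price on the demand curve at q*: 239.19 − 3.34×37.2591 = 114.7446.

P = £114.74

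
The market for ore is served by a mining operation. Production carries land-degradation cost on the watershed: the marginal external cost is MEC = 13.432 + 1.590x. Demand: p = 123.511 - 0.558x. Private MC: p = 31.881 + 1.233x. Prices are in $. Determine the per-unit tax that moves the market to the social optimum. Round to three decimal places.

Social marginal cost = private MC + MEC = 45.313 + 2.823x.
Set SMC = demand: 45.313 + 2.823x = 123.511 - 0.558x → x* = 23.1287.
The Pigouvian tax equals MEC at x*: 13.432 + 1.590×23.1287 = 50.2066.

tax = $50.207 per unit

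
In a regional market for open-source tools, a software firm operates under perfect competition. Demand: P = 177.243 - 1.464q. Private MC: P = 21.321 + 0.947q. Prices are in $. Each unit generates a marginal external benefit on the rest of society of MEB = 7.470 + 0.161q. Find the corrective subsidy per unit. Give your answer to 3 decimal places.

Social marginal cost = private MC − MEB = 13.851 + 0.786q.
Set SMC = demand: 13.851 + 0.786q = 177.243 - 1.464q → q* = 72.6187.
The Pigouvian subsidy equals MEB at q*: 7.470 + 0.161×72.6187 = 19.1616.

subsidy = $19.162 per unit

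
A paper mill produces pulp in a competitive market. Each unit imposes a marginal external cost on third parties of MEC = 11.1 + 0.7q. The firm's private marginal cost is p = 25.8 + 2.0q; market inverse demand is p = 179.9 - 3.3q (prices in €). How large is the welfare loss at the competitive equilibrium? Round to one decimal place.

DWL = €82.4

Market equilibrium (private): 25.8 + 2.0q = 179.9 - 3.3q → q_m = 29.0755.
Social marginal cost = private MC + MEC = 36.9 + 2.7q.
Set SMC = demand: 36.9 + 2.7q = 179.9 - 3.3q → q* = 23.8333.
The loss is the area between SMC and demand from q* to q_m; with linear curves that's a triangle of height MEC(q_m).
DWL = ½ × 5.2422 × 31.4528 = 82.4409.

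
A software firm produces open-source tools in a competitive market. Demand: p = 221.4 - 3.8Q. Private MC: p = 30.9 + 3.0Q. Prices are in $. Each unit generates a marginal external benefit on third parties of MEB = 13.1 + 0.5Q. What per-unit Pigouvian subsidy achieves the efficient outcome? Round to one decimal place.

subsidy = $29.3 per unit

Social marginal cost = private MC − MEB = 17.8 + 2.5Q.
Set SMC = demand: 17.8 + 2.5Q = 221.4 - 3.8Q → Q* = 32.3175.
The Pigouvian subsidy equals MEB at Q*: 13.1 + 0.5×32.3175 = 29.2588.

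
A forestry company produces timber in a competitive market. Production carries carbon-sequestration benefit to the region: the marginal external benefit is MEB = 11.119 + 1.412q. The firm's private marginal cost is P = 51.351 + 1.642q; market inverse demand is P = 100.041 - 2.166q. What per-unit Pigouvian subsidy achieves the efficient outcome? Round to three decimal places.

Social marginal cost = private MC − MEB = 40.232 + 0.230q.
Set SMC = demand: 40.232 + 0.230q = 100.041 - 2.166q → q* = 24.9620.
The Pigouvian subsidy equals MEB at q*: 11.119 + 1.412×24.9620 = 46.3653.

subsidy = 46.365 per unit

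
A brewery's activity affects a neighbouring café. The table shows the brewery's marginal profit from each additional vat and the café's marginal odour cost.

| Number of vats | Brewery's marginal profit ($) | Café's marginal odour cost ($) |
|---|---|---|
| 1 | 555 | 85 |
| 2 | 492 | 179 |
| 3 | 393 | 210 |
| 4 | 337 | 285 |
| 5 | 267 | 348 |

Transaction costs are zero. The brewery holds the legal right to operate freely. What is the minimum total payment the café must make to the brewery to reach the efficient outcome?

Left alone the brewery would choose level 5 (marginal profit stays positive).
Efficient level: k* = 4 (marginal profit ≥ marginal odour cost through 4).
The café must at least cover the brewery's forgone profit from cutting 5→4: 267 = 267.

$267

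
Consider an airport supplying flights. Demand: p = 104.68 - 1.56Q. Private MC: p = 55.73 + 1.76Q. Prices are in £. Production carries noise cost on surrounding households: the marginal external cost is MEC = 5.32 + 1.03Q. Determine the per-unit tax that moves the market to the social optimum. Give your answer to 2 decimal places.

Social marginal cost = private MC + MEC = 61.05 + 2.79Q.
Set SMC = demand: 61.05 + 2.79Q = 104.68 - 1.56Q → Q* = 10.0299.
The Pigouvian tax equals MEC at Q*: 5.32 + 1.03×10.0299 = 15.6508.

tax = £15.65 per unit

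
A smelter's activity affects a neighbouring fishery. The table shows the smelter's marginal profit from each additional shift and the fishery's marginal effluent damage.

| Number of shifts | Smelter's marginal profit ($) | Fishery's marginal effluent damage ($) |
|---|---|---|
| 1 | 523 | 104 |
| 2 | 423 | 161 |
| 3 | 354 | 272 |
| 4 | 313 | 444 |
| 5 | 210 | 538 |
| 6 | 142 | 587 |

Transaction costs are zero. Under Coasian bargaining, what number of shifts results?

3

Bargaining reaches the level where marginal profit last exceeds marginal effluent damage.
That holds through level 3 (354 ≥ 272) but not at 4 (313 < 444).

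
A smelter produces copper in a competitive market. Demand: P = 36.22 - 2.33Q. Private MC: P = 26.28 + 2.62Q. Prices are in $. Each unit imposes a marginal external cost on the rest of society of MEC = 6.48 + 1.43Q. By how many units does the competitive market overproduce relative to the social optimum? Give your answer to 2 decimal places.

1.47 units

Market equilibrium (private): 26.28 + 2.62Q = 36.22 - 2.33Q → Q_m = 2.0081.
Social marginal cost = private MC + MEC = 32.76 + 4.05Q.
Set SMC = demand: 32.76 + 4.05Q = 36.22 - 2.33Q → Q* = 0.5423.
Gap = |2.0081 − 0.5423| = 1.4658.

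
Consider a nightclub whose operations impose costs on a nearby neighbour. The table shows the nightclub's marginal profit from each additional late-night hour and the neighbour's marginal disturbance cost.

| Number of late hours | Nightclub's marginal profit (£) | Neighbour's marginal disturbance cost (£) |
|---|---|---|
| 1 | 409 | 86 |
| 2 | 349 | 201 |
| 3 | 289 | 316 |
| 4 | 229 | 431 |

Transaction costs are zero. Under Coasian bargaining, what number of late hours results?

2

Bargaining reaches the level where marginal profit last exceeds marginal disturbance cost.
That holds through level 2 (349 ≥ 201) but not at 3 (289 < 316).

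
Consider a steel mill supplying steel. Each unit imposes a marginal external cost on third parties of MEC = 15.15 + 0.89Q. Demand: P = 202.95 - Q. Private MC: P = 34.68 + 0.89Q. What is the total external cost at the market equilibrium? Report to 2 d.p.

4876.19

Market equilibrium (private): 34.68 + 0.89Q = 202.95 - Q → Q_m = 89.0317.
Total external cost = ∫₀^{Q_m} (15.15 + 0.89Q) dQ = 15.15×89.0317 + ½×0.89×89.0317² = 4876.1867.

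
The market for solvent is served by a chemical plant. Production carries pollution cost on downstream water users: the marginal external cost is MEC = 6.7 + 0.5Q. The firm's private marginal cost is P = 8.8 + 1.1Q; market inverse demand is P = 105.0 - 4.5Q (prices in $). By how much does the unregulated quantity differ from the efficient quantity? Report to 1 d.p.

Market equilibrium (private): 8.8 + 1.1Q = 105.0 - 4.5Q → Q_m = 17.1786.
Social marginal cost = private MC + MEC = 15.5 + 1.6Q.
Set SMC = demand: 15.5 + 1.6Q = 105.0 - 4.5Q → Q* = 14.6721.
Gap = |17.1786 − 14.6721| = 2.5065.

2.5 units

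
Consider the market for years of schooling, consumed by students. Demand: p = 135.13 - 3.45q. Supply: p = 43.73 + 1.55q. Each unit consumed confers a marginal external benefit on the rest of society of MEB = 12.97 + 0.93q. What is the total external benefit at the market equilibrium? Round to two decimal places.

392.48

Market equilibrium (private): 43.73 + 1.55q = 135.13 - 3.45q → q_m = 18.2800.
Total external benefit = ∫₀^{q_m} (12.97 + 0.93q) dq = 12.97×18.2800 + ½×0.93×18.2800² = 392.4753.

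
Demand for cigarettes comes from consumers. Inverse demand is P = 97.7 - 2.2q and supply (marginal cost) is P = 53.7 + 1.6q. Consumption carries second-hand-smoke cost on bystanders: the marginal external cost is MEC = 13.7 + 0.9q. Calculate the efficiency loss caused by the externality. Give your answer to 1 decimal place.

Market equilibrium (private): 53.7 + 1.6q = 97.7 - 2.2q → q_m = 11.5789.
Social marginal benefit = demand − MEC = 84.0 - 3.1q.
Set SMB = MC: 84.0 - 3.1q = 53.7 + 1.6q → q* = 6.4468.
Between q* and q_m the wedge MC − SMB runs linearly from 0 to MEC(q_m), so the loss is a triangle.
DWL = ½ × 5.1321 × 24.1211 = 61.8959.

DWL = 61.9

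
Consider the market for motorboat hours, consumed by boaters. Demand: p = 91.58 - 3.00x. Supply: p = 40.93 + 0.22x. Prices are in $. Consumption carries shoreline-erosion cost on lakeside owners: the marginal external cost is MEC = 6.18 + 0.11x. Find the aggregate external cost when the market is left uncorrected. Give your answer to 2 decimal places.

$110.82

Market equilibrium (private): 40.93 + 0.22x = 91.58 - 3.00x → x_m = 15.7298.
Total external cost = ∫₀^{x_m} (6.18 + 0.11x) dx = 6.18×15.7298 + ½×0.11×15.7298² = 110.8186.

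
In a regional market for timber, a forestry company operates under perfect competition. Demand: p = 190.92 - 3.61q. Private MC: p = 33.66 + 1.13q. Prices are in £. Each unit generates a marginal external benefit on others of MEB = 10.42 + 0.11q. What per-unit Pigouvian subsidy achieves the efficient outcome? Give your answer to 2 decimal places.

subsidy = £14.40 per unit

Social marginal cost = private MC − MEB = 23.24 + 1.02q.
Set SMC = demand: 23.24 + 1.02q = 190.92 - 3.61q → q* = 36.2160.
The Pigouvian subsidy equals MEB at q*: 10.42 + 0.11×36.2160 = 14.4038.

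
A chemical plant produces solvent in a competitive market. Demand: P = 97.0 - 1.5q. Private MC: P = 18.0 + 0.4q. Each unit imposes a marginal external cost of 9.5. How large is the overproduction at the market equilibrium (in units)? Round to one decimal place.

Market equilibrium (private): 18.0 + 0.4q = 97.0 - 1.5q → q_m = 41.5789.
Social marginal cost = private MC + MEC = 27.5 + 0.4q.
Set SMC = demand: 27.5 + 0.4q = 97.0 - 1.5q → q* = 36.5789.
Gap = |41.5789 − 36.5789| = 5.0000.

5.0 units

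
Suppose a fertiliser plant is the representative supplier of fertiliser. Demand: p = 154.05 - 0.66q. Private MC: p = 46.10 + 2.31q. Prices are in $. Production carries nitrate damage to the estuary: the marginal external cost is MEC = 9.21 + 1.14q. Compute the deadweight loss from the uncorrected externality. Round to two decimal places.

Market equilibrium (private): 46.10 + 2.31q = 154.05 - 0.66q → q_m = 36.3468.
Social marginal cost = private MC + MEC = 55.31 + 3.45q.
Set SMC = demand: 55.31 + 3.45q = 154.05 - 0.66q → q* = 24.0243.
Between q* and q_m the wedge SMC − demand runs linearly from 0 to MEC(q_m), so the loss is a triangle.
DWL = ½ × 12.3225 × 50.6454 = 312.0390.

DWL = $312.04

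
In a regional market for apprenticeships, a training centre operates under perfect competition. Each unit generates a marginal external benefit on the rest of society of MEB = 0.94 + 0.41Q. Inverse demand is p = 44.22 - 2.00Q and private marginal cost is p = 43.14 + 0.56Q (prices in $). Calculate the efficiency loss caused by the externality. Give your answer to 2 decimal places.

DWL = $0.29

Market equilibrium (private): 43.14 + 0.56Q = 44.22 - 2.00Q → Q_m = 0.4219.
Social marginal cost = private MC − MEB = 42.20 + 0.15Q.
Set SMC = demand: 42.20 + 0.15Q = 44.22 - 2.00Q → Q* = 0.9395.
The loss is the area between SMC and demand from Q* to Q_m; with linear curves that's a triangle of height MEB(Q_m).
DWL = ½ × 0.5176 × 1.1130 = 0.2880.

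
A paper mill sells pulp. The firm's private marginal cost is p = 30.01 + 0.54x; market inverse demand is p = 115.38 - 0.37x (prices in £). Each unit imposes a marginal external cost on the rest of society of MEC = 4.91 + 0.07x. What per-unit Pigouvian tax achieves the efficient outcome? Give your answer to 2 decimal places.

tax = £10.66 per unit

Social marginal cost = private MC + MEC = 34.92 + 0.61x.
Set SMC = demand: 34.92 + 0.61x = 115.38 - 0.37x → x* = 82.1020.
The Pigouvian tax equals MEC at x*: 4.91 + 0.07×82.1020 = 10.6571.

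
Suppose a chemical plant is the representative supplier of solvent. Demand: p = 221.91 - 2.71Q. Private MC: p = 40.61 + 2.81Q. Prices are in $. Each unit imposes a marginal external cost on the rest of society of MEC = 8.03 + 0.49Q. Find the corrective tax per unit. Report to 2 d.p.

Social marginal cost = private MC + MEC = 48.64 + 3.30Q.
Set SMC = demand: 48.64 + 3.30Q = 221.91 - 2.71Q → Q* = 28.8303.
The Pigouvian tax equals MEC at Q*: 8.03 + 0.49×28.8303 = 22.1568.

tax = $22.16 per unit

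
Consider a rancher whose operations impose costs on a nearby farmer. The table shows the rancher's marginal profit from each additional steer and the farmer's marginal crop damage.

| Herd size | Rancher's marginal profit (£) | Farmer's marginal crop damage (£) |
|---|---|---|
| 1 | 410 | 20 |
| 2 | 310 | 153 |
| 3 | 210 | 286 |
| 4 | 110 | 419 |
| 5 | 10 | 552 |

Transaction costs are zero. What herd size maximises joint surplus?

Bargaining reaches the level where marginal profit last exceeds marginal crop damage.
That holds through level 2 (310 ≥ 153) but not at 3 (210 < 286).

2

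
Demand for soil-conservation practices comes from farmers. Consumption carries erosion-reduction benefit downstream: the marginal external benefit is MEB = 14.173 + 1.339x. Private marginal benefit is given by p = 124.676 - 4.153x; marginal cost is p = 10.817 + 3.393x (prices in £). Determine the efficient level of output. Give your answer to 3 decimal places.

Social marginal benefit = demand + MEB = 138.849 - 2.814x.
Set SMB = MC: 138.849 - 2.814x = 10.817 + 3.393x → x* = 20.6270.

x* = 20.627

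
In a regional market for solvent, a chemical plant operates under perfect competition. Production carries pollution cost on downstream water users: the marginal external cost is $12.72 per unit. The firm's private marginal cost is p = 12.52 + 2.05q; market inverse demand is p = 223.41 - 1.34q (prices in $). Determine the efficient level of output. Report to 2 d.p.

q* = 58.46

Social marginal cost = private MC + MEC = 25.24 + 2.05q.
Set SMC = demand: 25.24 + 2.05q = 223.41 - 1.34q → q* = 58.4572.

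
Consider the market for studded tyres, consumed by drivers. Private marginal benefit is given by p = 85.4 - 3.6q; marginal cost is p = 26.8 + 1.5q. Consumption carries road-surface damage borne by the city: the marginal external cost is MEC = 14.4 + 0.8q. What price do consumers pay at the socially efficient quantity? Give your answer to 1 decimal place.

Social marginal benefit = demand − MEC = 71.0 - 4.4q.
Set SMB = MC: 71.0 - 4.4q = 26.8 + 1.5q → q* = 7.4915.
Consumer price on the demand curve at q*: 85.4 − 3.6×7.4915 = 58.4306.

P = 58.4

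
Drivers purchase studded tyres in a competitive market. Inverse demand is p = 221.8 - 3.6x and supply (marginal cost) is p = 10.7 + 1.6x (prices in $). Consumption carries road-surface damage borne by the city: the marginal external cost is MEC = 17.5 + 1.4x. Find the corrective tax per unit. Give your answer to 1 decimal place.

Social marginal benefit = demand − MEC = 204.3 - 5.0x.
Set SMB = MC: 204.3 - 5.0x = 10.7 + 1.6x → x* = 29.3333.
The Pigouvian tax equals MEC at x*: 17.5 + 1.4×29.3333 = 58.5666.

tax = $58.6 per unit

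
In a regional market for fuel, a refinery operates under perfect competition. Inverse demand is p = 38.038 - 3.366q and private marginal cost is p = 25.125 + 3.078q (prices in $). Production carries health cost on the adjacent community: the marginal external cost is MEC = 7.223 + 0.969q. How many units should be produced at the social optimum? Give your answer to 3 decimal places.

Social marginal cost = private MC + MEC = 32.348 + 4.047q.
Set SMC = demand: 32.348 + 4.047q = 38.038 - 3.366q → q* = 0.7676.

q* = 0.768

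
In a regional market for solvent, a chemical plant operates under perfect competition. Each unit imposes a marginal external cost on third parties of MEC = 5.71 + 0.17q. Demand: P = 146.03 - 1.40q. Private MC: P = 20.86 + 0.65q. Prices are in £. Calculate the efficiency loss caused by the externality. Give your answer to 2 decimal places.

DWL = £58.31

Market equilibrium (private): 20.86 + 0.65q = 146.03 - 1.40q → q_m = 61.0585.
Social marginal cost = private MC + MEC = 26.57 + 0.82q.
Set SMC = demand: 26.57 + 0.82q = 146.03 - 1.40q → q* = 53.8108.
The welfare-loss triangle has base |q_m − q*| and height MEC(q_m) (the vertical gap between SMC and demand is zero at q* and MEC at q_m).
DWL = ½ × 7.2477 × 16.0900 = 58.3077.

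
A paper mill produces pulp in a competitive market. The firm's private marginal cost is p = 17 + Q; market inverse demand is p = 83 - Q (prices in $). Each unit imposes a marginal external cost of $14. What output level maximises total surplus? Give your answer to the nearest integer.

Social marginal cost = private MC + MEC = 31 + Q.
Set SMC = demand: 31 + Q = 83 - Q → Q* = 26.0000.

Q* = 26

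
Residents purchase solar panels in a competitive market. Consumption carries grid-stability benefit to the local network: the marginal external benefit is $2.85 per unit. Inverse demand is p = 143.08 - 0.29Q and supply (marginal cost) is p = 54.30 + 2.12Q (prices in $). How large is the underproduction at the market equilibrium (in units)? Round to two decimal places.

Market equilibrium (private): 54.30 + 2.12Q = 143.08 - 0.29Q → Q_m = 36.8382.
Social marginal benefit = demand + MEB = 145.93 - 0.29Q.
Set SMB = MC: 145.93 - 0.29Q = 54.30 + 2.12Q → Q* = 38.0207.
Gap = |36.8382 − 38.0207| = 1.1825.

1.18 units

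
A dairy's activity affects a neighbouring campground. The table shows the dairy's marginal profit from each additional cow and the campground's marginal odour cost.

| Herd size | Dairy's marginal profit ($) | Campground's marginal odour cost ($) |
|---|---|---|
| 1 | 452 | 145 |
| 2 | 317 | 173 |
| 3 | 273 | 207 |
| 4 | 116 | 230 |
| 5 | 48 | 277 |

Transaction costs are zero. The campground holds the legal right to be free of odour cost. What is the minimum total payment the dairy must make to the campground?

Efficient level: marginal profit ≥ marginal odour cost through level 3, so k* = 3.
With the campground holding the right, the dairy must at least compensate total damage at k*: 145 + 173 + 207 = 525.

$525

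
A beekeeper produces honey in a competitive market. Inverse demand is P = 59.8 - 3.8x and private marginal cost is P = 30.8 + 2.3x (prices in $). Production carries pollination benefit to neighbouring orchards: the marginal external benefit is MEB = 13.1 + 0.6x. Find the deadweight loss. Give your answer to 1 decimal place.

DWL = $23.1

Market equilibrium (private): 30.8 + 2.3x = 59.8 - 3.8x → x_m = 4.7541.
Social marginal cost = private MC − MEB = 17.7 + 1.7x.
Set SMC = demand: 17.7 + 1.7x = 59.8 - 3.8x → x* = 7.6545.
Between x* and x_m the wedge demand − SMC runs linearly from 0 to MEB(x_m), so the loss is a triangle.
DWL = ½ × 2.9004 × 15.9525 = 23.1343.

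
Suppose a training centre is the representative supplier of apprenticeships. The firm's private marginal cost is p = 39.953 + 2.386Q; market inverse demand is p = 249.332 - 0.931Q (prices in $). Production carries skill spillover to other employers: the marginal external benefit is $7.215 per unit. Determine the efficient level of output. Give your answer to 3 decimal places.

Social marginal cost = private MC − MEB = 32.738 + 2.386Q.
Set SMC = demand: 32.738 + 2.386Q = 249.332 - 0.931Q → Q* = 65.2982.

Q* = 65.298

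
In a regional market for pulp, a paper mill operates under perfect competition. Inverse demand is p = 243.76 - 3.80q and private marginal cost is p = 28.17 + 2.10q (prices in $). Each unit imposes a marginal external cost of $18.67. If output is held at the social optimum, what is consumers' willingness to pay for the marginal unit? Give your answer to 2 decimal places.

P = $116.93

Social marginal cost = private MC + MEC = 46.84 + 2.10q.
Set SMC = demand: 46.84 + 2.10q = 243.76 - 3.80q → q* = 33.3763.
Consumer price on the demand curve at q*: 243.76 − 3.80×33.3763 = 116.9301.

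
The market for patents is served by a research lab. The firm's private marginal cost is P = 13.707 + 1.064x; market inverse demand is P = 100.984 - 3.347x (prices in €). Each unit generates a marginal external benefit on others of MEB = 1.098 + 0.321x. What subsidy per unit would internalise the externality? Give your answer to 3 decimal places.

Social marginal cost = private MC − MEB = 12.609 + 0.743x.
Set SMC = demand: 12.609 + 0.743x = 100.984 - 3.347x → x* = 21.6076.
The Pigouvian subsidy equals MEB at x*: 1.098 + 0.321×21.6076 = 8.0340.

subsidy = €8.034 per unit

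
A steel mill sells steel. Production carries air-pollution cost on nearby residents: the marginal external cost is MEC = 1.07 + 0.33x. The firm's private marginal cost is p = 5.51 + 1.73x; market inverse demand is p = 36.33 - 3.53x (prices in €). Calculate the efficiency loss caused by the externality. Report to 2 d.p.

Market equilibrium (private): 5.51 + 1.73x = 36.33 - 3.53x → x_m = 5.8593.
Social marginal cost = private MC + MEC = 6.58 + 2.06x.
Set SMC = demand: 6.58 + 2.06x = 36.33 - 3.53x → x* = 5.3220.
The welfare-loss triangle has base |x_m − x*| and height MEC(x_m) (the vertical gap between SMC and demand is zero at x* and MEC at x_m).
DWL = ½ × 0.5373 × 3.0036 = 0.8069.

DWL = €0.81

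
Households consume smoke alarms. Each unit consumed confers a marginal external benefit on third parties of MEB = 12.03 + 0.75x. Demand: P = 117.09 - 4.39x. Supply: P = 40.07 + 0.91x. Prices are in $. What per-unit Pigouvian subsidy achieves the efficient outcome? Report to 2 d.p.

subsidy = $26.71 per unit

Social marginal benefit = demand + MEB = 129.12 - 3.64x.
Set SMB = MC: 129.12 - 3.64x = 40.07 + 0.91x → x* = 19.5714.
The Pigouvian subsidy equals MEB at x*: 12.03 + 0.75×19.5714 = 26.7086.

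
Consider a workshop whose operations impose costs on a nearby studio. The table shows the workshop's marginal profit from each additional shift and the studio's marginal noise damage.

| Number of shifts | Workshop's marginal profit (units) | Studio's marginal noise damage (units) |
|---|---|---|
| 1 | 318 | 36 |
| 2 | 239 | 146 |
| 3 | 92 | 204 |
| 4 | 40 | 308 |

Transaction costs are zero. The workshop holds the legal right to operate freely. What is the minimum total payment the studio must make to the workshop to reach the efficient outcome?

132

Left alone the workshop would choose level 4 (marginal profit stays positive).
Efficient level: k* = 2 (marginal profit ≥ marginal noise damage through 2).
The studio must at least cover the workshop's forgone profit from cutting 4→2: 92 + 40 = 132.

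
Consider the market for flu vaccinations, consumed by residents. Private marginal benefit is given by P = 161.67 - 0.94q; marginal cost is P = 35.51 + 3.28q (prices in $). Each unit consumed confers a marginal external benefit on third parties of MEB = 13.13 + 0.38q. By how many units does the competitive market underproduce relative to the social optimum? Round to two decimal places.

6.38 units

Market equilibrium (private): 35.51 + 3.28q = 161.67 - 0.94q → q_m = 29.8957.
Social marginal benefit = demand + MEB = 174.80 - 0.56q.
Set SMB = MC: 174.80 - 0.56q = 35.51 + 3.28q → q* = 36.2734.
Gap = |29.8957 − 36.2734| = 6.3777.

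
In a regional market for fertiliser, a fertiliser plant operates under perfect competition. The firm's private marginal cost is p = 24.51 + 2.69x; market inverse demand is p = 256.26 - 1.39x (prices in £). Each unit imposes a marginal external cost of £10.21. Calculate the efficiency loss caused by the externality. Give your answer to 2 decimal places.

Market equilibrium (private): 24.51 + 2.69x = 256.26 - 1.39x → x_m = 56.8015.
Social marginal cost = private MC + MEC = 34.72 + 2.69x.
Set SMC = demand: 34.72 + 2.69x = 256.26 - 1.39x → x* = 54.2990.
The welfare-loss triangle has base |x_m − x*| and height MEC(x_m) (the vertical gap between SMC and demand is zero at x* and MEC at x_m).
DWL = ½ × 2.5025 × 10.2100 = 12.7753.

DWL = £12.78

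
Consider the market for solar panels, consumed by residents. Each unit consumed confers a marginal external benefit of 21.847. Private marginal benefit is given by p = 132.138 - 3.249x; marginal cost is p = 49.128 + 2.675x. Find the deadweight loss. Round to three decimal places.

Market equilibrium (private): 49.128 + 2.675x = 132.138 - 3.249x → x_m = 14.0125.
Social marginal benefit = demand + MEB = 153.985 - 3.249x.
Set SMB = MC: 153.985 - 3.249x = 49.128 + 2.675x → x* = 17.7004.
The loss is the area between SMB and MC from x* to x_m; with linear curves that's a triangle of height MEB(x_m).
DWL = ½ × 3.6879 × 21.8470 = 40.2848.

DWL = 40.285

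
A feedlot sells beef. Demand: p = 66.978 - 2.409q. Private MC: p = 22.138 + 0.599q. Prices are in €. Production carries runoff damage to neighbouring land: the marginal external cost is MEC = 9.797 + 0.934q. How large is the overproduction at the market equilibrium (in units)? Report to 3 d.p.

6.017 units

Market equilibrium (private): 22.138 + 0.599q = 66.978 - 2.409q → q_m = 14.9069.
Social marginal cost = private MC + MEC = 31.935 + 1.533q.
Set SMC = demand: 31.935 + 1.533q = 66.978 - 2.409q → q* = 8.8896.
Gap = |14.9069 − 8.8896| = 6.0173.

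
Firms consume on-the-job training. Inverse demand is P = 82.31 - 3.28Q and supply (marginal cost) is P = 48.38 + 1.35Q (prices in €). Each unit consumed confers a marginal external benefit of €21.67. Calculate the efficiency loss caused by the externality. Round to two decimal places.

Market equilibrium (private): 48.38 + 1.35Q = 82.31 - 3.28Q → Q_m = 7.3283.
Social marginal benefit = demand + MEB = 103.98 - 3.28Q.
Set SMB = MC: 103.98 - 3.28Q = 48.38 + 1.35Q → Q* = 12.0086.
The welfare-loss triangle has base |Q_m − Q*| and height MEB(Q_m) (the vertical gap between SMB and MC is zero at Q* and MEB at Q_m).
DWL = ½ × 4.6803 × 21.6700 = 50.7111.

DWL = €50.71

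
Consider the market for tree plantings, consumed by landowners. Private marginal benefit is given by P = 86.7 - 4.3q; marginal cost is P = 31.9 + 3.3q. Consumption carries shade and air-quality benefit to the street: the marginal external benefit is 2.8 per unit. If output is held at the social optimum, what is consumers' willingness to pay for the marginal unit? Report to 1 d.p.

Social marginal benefit = demand + MEB = 89.5 - 4.3q.
Set SMB = MC: 89.5 - 4.3q = 31.9 + 3.3q → q* = 7.5789.
Consumer price on the demand curve at q*: 86.7 − 4.3×7.5789 = 54.1107.

P = 54.1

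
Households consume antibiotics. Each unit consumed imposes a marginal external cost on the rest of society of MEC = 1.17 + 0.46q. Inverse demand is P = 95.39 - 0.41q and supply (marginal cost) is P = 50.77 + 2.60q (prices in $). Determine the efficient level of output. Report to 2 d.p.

q* = 12.52

Social marginal benefit = demand − MEC = 94.22 - 0.87q.
Set SMB = MC: 94.22 - 0.87q = 50.77 + 2.60q → q* = 12.5216.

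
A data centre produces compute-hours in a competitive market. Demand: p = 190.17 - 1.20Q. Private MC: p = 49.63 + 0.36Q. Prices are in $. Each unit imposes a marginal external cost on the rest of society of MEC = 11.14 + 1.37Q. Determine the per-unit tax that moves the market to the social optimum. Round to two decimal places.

Social marginal cost = private MC + MEC = 60.77 + 1.73Q.
Set SMC = demand: 60.77 + 1.73Q = 190.17 - 1.20Q → Q* = 44.1638.
The Pigouvian tax equals MEC at Q*: 11.14 + 1.37×44.1638 = 71.6444.

tax = $71.64 per unit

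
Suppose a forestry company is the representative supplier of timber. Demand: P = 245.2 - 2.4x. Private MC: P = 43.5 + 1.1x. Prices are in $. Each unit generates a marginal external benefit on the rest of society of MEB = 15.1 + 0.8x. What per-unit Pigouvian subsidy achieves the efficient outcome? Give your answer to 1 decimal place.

subsidy = $79.3 per unit

Social marginal cost = private MC − MEB = 28.4 + 0.3x.
Set SMC = demand: 28.4 + 0.3x = 245.2 - 2.4x → x* = 80.2963.
The Pigouvian subsidy equals MEB at x*: 15.1 + 0.8×80.2963 = 79.3370.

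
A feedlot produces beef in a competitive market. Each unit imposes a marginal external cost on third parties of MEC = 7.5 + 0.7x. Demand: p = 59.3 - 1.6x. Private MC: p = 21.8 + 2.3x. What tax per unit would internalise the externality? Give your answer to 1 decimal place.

tax = 12.1 per unit

Social marginal cost = private MC + MEC = 29.3 + 3.0x.
Set SMC = demand: 29.3 + 3.0x = 59.3 - 1.6x → x* = 6.5217.
The Pigouvian tax equals MEC at x*: 7.5 + 0.7×6.5217 = 12.0652.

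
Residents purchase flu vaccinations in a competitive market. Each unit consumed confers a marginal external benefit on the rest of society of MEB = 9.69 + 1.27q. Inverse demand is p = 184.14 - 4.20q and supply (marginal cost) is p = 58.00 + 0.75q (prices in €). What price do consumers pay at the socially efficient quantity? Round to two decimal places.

Social marginal benefit = demand + MEB = 193.83 - 2.93q.
Set SMB = MC: 193.83 - 2.93q = 58.00 + 0.75q → q* = 36.9103.
Consumer price on the demand curve at q*: 184.14 − 4.20×36.9103 = 29.1167.

P = €29.12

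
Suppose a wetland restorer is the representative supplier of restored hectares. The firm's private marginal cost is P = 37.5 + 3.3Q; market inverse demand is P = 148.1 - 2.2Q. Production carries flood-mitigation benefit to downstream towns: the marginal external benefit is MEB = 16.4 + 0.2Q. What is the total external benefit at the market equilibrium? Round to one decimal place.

370.2

Market equilibrium (private): 37.5 + 3.3Q = 148.1 - 2.2Q → Q_m = 20.1091.
Total external benefit = ∫₀^{Q_m} (16.4 + 0.2Q) dQ = 16.4×20.1091 + ½×0.2×20.1091² = 370.2268.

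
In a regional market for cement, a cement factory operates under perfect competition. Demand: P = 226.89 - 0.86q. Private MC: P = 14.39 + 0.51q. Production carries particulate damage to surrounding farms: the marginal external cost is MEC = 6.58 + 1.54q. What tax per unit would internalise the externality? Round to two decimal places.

Social marginal cost = private MC + MEC = 20.97 + 2.05q.
Set SMC = demand: 20.97 + 2.05q = 226.89 - 0.86q → q* = 70.7629.
The Pigouvian tax equals MEC at q*: 6.58 + 1.54×70.7629 = 115.5549.

tax = 115.55 per unit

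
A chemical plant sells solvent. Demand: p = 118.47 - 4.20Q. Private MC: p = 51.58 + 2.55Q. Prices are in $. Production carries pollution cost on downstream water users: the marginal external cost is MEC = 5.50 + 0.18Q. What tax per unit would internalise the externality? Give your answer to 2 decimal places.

tax = $7.09 per unit

Social marginal cost = private MC + MEC = 57.08 + 2.73Q.
Set SMC = demand: 57.08 + 2.73Q = 118.47 - 4.20Q → Q* = 8.8586.
The Pigouvian tax equals MEC at Q*: 5.50 + 0.18×8.8586 = 7.0945.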